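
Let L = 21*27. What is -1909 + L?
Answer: -1342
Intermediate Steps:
L = 567
-1909 + L = -1909 + 567 = -1342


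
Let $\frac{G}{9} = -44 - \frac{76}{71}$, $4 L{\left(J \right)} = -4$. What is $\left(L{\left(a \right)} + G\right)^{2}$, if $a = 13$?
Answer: $\frac{833534641}{5041} \approx 1.6535 \cdot 10^{5}$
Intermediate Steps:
$L{\left(J \right)} = -1$ ($L{\left(J \right)} = \frac{1}{4} \left(-4\right) = -1$)
$G = - \frac{28800}{71}$ ($G = 9 \left(-44 - \frac{76}{71}\right) = 9 \left(- \frac{3200}{71}\right) = - \frac{28800}{71} \approx -405.63$)
$\left(L{\left(a \right)} + G\right)^{2} = \left(-1 - \frac{28800}{71}\right)^{2} = \left(- \frac{28871}{71}\right)^{2} = \frac{833534641}{5041}$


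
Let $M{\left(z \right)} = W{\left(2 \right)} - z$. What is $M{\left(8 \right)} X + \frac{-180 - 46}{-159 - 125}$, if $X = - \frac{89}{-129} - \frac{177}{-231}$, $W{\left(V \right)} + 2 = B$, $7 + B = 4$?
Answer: $- \frac{25578115}{1410486} \approx -18.134$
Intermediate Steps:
$B = -3$ ($B = -7 + 4 = -3$)
$W{\left(V \right)} = -5$ ($W{\left(V \right)} = -2 - 3 = -5$)
$X = \frac{14464}{9933}$ ($X = \left(-89\right) \left(- \frac{1}{129}\right) - - \frac{59}{77} = \frac{89}{129} + \frac{59}{77} = \frac{14464}{9933} \approx 1.4562$)
$M{\left(z \right)} = -5 - z$
$M{\left(8 \right)} X + \frac{-180 - 46}{-159 - 125} = \left(-5 - 8\right) \frac{14464}{9933} + \frac{-180 - 46}{-159 - 125} = \left(-5 - 8\right) \frac{14464}{9933} - \frac{226}{-284} = \left(-13\right) \frac{14464}{9933} - - \frac{113}{142} = - \frac{188032}{9933} + \frac{113}{142} = - \frac{25578115}{1410486}$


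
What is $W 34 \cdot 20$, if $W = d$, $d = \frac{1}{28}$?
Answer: $\frac{170}{7} \approx 24.286$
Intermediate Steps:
$d = \frac{1}{28} \approx 0.035714$
$W = \frac{1}{28} \approx 0.035714$
$W 34 \cdot 20 = \frac{1}{28} \cdot 34 \cdot 20 = \frac{17}{14} \cdot 20 = \frac{170}{7}$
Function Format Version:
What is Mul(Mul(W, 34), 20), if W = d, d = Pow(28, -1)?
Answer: Rational(170, 7) ≈ 24.286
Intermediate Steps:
d = Rational(1, 28) ≈ 0.035714
W = Rational(1, 28) ≈ 0.035714
Mul(Mul(W, 34), 20) = Mul(Mul(Rational(1, 28), 34), 20) = Mul(Rational(17, 14), 20) = Rational(170, 7)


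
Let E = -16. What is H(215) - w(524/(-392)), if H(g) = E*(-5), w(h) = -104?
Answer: 184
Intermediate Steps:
H(g) = 80 (H(g) = -16*(-5) = 80)
H(215) - w(524/(-392)) = 80 - 1*(-104) = 80 + 104 = 184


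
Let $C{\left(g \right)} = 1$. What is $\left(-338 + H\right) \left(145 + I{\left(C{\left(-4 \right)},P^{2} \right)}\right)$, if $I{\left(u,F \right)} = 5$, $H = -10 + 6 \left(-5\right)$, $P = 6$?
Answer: $-56700$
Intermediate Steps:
$H = -40$ ($H = -10 - 30 = -40$)
$\left(-338 + H\right) \left(145 + I{\left(C{\left(-4 \right)},P^{2} \right)}\right) = \left(-338 - 40\right) \left(145 + 5\right) = \left(-378\right) 150 = -56700$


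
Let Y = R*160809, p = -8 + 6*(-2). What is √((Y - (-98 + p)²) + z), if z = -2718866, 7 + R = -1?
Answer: 227*I*√78 ≈ 2004.8*I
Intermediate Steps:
R = -8 (R = -7 - 1 = -8)
p = -20 (p = -8 - 12 = -20)
Y = -1286472 (Y = -8*160809 = -1286472)
√((Y - (-98 + p)²) + z) = √((-1286472 - (-98 - 20)²) - 2718866) = √((-1286472 - 1*(-118)²) - 2718866) = √((-1286472 - 1*13924) - 2718866) = √((-1286472 - 13924) - 2718866) = √(-1300396 - 2718866) = √(-4019262) = 227*I*√78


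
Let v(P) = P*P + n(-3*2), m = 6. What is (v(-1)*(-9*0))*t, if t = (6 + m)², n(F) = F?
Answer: 0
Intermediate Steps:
v(P) = -6 + P² (v(P) = P*P - 3*2 = P² - 6 = -6 + P²)
t = 144 (t = (6 + 6)² = 12² = 144)
(v(-1)*(-9*0))*t = ((-6 + (-1)²)*(-9*0))*144 = ((-6 + 1)*0)*144 = -5*0*144 = 0*144 = 0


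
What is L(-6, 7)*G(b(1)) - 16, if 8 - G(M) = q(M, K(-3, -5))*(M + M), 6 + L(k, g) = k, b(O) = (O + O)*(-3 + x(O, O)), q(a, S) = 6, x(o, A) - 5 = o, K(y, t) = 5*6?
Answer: 752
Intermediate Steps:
K(y, t) = 30
x(o, A) = 5 + o
b(O) = 2*O*(2 + O) (b(O) = (O + O)*(-3 + (5 + O)) = (2*O)*(2 + O) = 2*O*(2 + O))
L(k, g) = -6 + k
G(M) = 8 - 12*M (G(M) = 8 - 6*(M + M) = 8 - 6*2*M = 8 - 12*M)
L(-6, 7)*G(b(1)) - 16 = (-6 - 6)*(8 - 24*(2 + 1)) - 16 = -12*(8 - 24*3) - 16 = -12*(8 - 12*6) - 16 = -12*(8 - 72) - 16 = -12*(-64) - 16 = 768 - 16 = 752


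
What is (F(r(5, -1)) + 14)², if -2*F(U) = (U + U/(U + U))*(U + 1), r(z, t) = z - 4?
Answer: 625/4 ≈ 156.25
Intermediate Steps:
r(z, t) = -4 + z
F(U) = -(1 + U)*(½ + U)/2 (F(U) = -(U + U/(U + U))*(U + 1)/2 = -(U + U/((2*U)))*(1 + U)/2 = -(U + (1/(2*U))*U)*(1 + U)/2 = -(U + ½)*(1 + U)/2 = -(½ + U)*(1 + U)/2 = -(1 + U)*(½ + U)/2)
(F(r(5, -1)) + 14)² = ((-¼ - 3*(-4 + 5)/4 - (-4 + 5)²/2) + 14)² = ((-¼ - ¾*1 - ½*1²) + 14)² = ((-¼ - ¾ - ½*1) + 14)² = ((-¼ - ¾ - ½) + 14)² = (-3/2 + 14)² = (25/2)² = 625/4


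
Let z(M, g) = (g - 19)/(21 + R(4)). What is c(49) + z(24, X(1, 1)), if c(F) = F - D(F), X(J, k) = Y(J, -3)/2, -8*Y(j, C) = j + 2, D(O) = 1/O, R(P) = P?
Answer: 944957/19600 ≈ 48.212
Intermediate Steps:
Y(j, C) = -1/4 - j/8 (Y(j, C) = -(j + 2)/8 = -(2 + j)/8 = -1/4 - j/8)
X(J, k) = -1/8 - J/16 (X(J, k) = (-1/4 - J/8)/2 = (-1/4 - J/8)*(1/2) = -1/8 - J/16)
z(M, g) = -19/25 + g/25 (z(M, g) = (g - 19)/(21 + 4) = (-19 + g)/25 = (-19 + g)*(1/25) = -19/25 + g/25)
c(F) = F - 1/F
c(49) + z(24, X(1, 1)) = (49 - 1/49) + (-19/25 + (-1/8 - 1/16*1)/25) = (49 - 1*1/49) + (-19/25 + (-1/8 - 1/16)/25) = (49 - 1/49) + (-19/25 + (1/25)*(-3/16)) = 2400/49 + (-19/25 - 3/400) = 2400/49 - 307/400 = 944957/19600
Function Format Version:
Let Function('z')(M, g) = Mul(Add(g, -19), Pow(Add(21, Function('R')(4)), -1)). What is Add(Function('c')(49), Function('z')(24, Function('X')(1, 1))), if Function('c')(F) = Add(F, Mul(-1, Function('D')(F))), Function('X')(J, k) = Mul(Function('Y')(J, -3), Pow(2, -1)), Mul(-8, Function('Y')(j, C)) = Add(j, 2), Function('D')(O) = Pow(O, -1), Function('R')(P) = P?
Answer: Rational(944957, 19600) ≈ 48.212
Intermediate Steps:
Function('Y')(j, C) = Add(Rational(-1, 4), Mul(Rational(-1, 8), j)) (Function('Y')(j, C) = Mul(Rational(-1, 8), Add(j, 2)) = Mul(Rational(-1, 8), Add(2, j)) = Add(Rational(-1, 4), Mul(Rational(-1, 8), j)))
Function('X')(J, k) = Add(Rational(-1, 8), Mul(Rational(-1, 16), J)) (Function('X')(J, k) = Mul(Add(Rational(-1, 4), Mul(Rational(-1, 8), J)), Pow(2, -1)) = Mul(Add(Rational(-1, 4), Mul(Rational(-1, 8), J)), Rational(1, 2)) = Add(Rational(-1, 8), Mul(Rational(-1, 16), J)))
Function('z')(M, g) = Add(Rational(-19, 25), Mul(Rational(1, 25), g)) (Function('z')(M, g) = Mul(Add(g, -19), Pow(Add(21, 4), -1)) = Mul(Add(-19, g), Pow(25, -1)) = Mul(Add(-19, g), Rational(1, 25)) = Add(Rational(-19, 25), Mul(Rational(1, 25), g)))
Function('c')(F) = Add(F, Mul(-1, Pow(F, -1)))
Add(Function('c')(49), Function('z')(24, Function('X')(1, 1))) = Add(Add(49, Mul(-1, Pow(49, -1))), Add(Rational(-19, 25), Mul(Rational(1, 25), Add(Rational(-1, 8), Mul(Rational(-1, 16), 1))))) = Add(Add(49, Mul(-1, Rational(1, 49))), Add(Rational(-19, 25), Mul(Rational(1, 25), Add(Rational(-1, 8), Rational(-1, 16))))) = Add(Add(49, Rational(-1, 49)), Add(Rational(-19, 25), Mul(Rational(1, 25), Rational(-3, 16)))) = Add(Rational(2400, 49), Add(Rational(-19, 25), Rational(-3, 400))) = Add(Rational(2400, 49), Rational(-307, 400)) = Rational(944957, 19600)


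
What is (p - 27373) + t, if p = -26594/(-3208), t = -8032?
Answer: -56776323/1604 ≈ -35397.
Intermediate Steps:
p = 13297/1604 (p = -26594*(-1/3208) = 13297/1604 ≈ 8.2899)
(p - 27373) + t = (13297/1604 - 27373) - 8032 = -43892995/1604 - 8032 = -56776323/1604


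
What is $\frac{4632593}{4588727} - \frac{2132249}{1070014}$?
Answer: $- \frac{438851744611}{446363830198} \approx -0.98317$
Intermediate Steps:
$\frac{4632593}{4588727} - \frac{2132249}{1070014} = - \frac{438851744611}{446363830198}$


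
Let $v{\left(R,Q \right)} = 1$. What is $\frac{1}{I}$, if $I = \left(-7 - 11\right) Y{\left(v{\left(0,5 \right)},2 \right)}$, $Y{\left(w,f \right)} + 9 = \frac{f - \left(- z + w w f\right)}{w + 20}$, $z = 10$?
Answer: $\frac{7}{1074} \approx 0.0065177$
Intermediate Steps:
$Y{\left(w,f \right)} = -9 + \frac{10 + f - f w^{2}}{20 + w}$ ($Y{\left(w,f \right)} = -9 + \frac{f - \left(-10 + w w f\right)}{w + 20} = -9 + \frac{f - \left(-10 + w^{2} f\right)}{20 + w} = -9 + \frac{f - \left(-10 + f w^{2}\right)}{20 + w} = -9 + \frac{10 + f - f w^{2}}{20 + w}$)
$I = \frac{1074}{7}$ ($I = \left(-7 - 11\right) \frac{-170 + 2 - 9 - 2 \cdot 1^{2}}{20 + 1} = - 18 \frac{-170 + 2 - 9 - 2 \cdot 1}{21} = - 18 \frac{-170 + 2 - 9 - 2}{21} = - 18 \cdot \frac{1}{21} \left(-179\right) = \left(-18\right) \left(- \frac{179}{21}\right) = \frac{1074}{7} \approx 153.43$)
$\frac{1}{I} = \frac{1}{\frac{1074}{7}} = \frac{7}{1074}$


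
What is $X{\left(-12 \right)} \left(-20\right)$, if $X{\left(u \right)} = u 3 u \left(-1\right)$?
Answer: $8640$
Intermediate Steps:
$X{\left(u \right)} = - 3 u^{2}$ ($X{\left(u \right)} = 3 u u \left(-1\right) = 3 u^{2} \left(-1\right) = - 3 u^{2}$)
$X{\left(-12 \right)} \left(-20\right) = - 3 \left(-12\right)^{2} \left(-20\right) = \left(-3\right) 144 \left(-20\right) = \left(-432\right) \left(-20\right) = 8640$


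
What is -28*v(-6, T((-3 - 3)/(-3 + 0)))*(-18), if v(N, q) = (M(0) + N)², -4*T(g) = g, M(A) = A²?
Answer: 18144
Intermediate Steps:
T(g) = -g/4
v(N, q) = N² (v(N, q) = (0² + N)² = (0 + N)² = N²)
-28*v(-6, T((-3 - 3)/(-3 + 0)))*(-18) = -28*(-6)²*(-18) = -28*36*(-18) = -1008*(-18) = 18144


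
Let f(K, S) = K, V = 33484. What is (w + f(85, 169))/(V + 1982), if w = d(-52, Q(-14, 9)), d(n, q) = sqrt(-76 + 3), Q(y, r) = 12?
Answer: 85/35466 + I*sqrt(73)/35466 ≈ 0.0023967 + 0.00024091*I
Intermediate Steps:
d(n, q) = I*sqrt(73) (d(n, q) = sqrt(-73) = I*sqrt(73))
w = I*sqrt(73) ≈ 8.544*I
(w + f(85, 169))/(V + 1982) = (I*sqrt(73) + 85)/(33484 + 1982) = (85 + I*sqrt(73))/35466 = (85 + I*sqrt(73))*(1/35466) = 85/35466 + I*sqrt(73)/35466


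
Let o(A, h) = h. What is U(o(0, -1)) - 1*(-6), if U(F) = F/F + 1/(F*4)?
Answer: 27/4 ≈ 6.7500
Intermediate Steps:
U(F) = 1 + 1/(4*F) (U(F) = 1 + (¼)/F = 1 + 1/(4*F))
U(o(0, -1)) - 1*(-6) = (¼ - 1)/(-1) - 1*(-6) = -1*(-¾) + 6 = ¾ + 6 = 27/4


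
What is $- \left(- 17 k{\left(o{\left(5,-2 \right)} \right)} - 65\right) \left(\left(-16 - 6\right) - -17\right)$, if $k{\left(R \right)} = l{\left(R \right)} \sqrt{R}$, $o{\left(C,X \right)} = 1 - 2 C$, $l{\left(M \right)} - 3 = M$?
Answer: $-325 + 1530 i \approx -325.0 + 1530.0 i$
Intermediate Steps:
$l{\left(M \right)} = 3 + M$
$k{\left(R \right)} = \sqrt{R} \left(3 + R\right)$ ($k{\left(R \right)} = \left(3 + R\right) \sqrt{R} = \sqrt{R} \left(3 + R\right)$)
$- \left(- 17 k{\left(o{\left(5,-2 \right)} \right)} - 65\right) \left(\left(-16 - 6\right) - -17\right) = - \left(- 17 \sqrt{1 - 10} \left(3 + \left(1 - 10\right)\right) - 65\right) \left(\left(-16 - 6\right) - -17\right) = - \left(- 17 \sqrt{1 - 10} \left(3 + \left(1 - 10\right)\right) - 65\right) \left(\left(-16 - 6\right) + 17\right) = - \left(- 17 \sqrt{-9} \left(3 - 9\right) - 65\right) \left(-22 + 17\right) = - \left(- 17 \cdot 3 i \left(-6\right) - 65\right) \left(-5\right) = - \left(- 17 \left(- 18 i\right) - 65\right) \left(-5\right) = - \left(306 i - 65\right) \left(-5\right) = - \left(-65 + 306 i\right) \left(-5\right) = - (325 - 1530 i) = -325 + 1530 i$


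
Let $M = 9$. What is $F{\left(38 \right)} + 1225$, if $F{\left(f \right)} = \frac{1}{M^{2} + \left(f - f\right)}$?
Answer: $\frac{99226}{81} \approx 1225.0$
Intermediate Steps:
$F{\left(f \right)} = \frac{1}{81}$ ($F{\left(f \right)} = \frac{1}{9^{2} + \left(f - f\right)} = \frac{1}{81 + 0} = \frac{1}{81}$)
$F{\left(38 \right)} + 1225 = \frac{1}{81} + 1225 = \frac{99226}{81}$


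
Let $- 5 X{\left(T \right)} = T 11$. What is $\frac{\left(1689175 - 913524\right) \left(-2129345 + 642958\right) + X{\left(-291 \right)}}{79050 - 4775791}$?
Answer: $\frac{5764587811484}{23483705} \approx 2.4547 \cdot 10^{5}$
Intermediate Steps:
$X{\left(T \right)} = - \frac{11 T}{5}$ ($X{\left(T \right)} = - \frac{T 11}{5} = - \frac{11 T}{5}$)
$\frac{\left(1689175 - 913524\right) \left(-2129345 + 642958\right) + X{\left(-291 \right)}}{79050 - 4775791} = \frac{\left(1689175 - 913524\right) \left(-2129345 + 642958\right) - - \frac{3201}{5}}{79050 - 4775791} = \frac{775651 \left(-1486387\right) + \frac{3201}{5}}{-4696741} = \left(-1152917562937 + \frac{3201}{5}\right) \left(- \frac{1}{4696741}\right) = \left(- \frac{5764587811484}{5}\right) \left(- \frac{1}{4696741}\right) = \frac{5764587811484}{23483705}$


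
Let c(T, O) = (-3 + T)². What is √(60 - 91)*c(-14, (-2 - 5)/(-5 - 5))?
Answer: 289*I*√31 ≈ 1609.1*I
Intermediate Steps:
√(60 - 91)*c(-14, (-2 - 5)/(-5 - 5)) = √(60 - 91)*(-3 - 14)² = √(-31)*(-17)² = (I*√31)*289 = 289*I*√31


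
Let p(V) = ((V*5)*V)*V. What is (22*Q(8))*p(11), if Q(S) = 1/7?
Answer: 146410/7 ≈ 20916.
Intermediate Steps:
p(V) = 5*V**3 (p(V) = ((5*V)*V)*V = (5*V**2)*V = 5*V**3)
Q(S) = 1/7
(22*Q(8))*p(11) = (22*(1/7))*(5*11**3) = 22*(5*1331)/7 = (22/7)*6655 = 146410/7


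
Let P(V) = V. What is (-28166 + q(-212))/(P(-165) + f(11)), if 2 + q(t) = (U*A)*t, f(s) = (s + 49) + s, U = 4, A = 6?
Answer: 16628/47 ≈ 353.79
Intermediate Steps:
f(s) = 49 + 2*s (f(s) = (49 + s) + s = 49 + 2*s)
q(t) = -2 + 24*t (q(t) = -2 + (4*6)*t = -2 + 24*t)
(-28166 + q(-212))/(P(-165) + f(11)) = (-28166 + (-2 + 24*(-212)))/(-165 + (49 + 2*11)) = (-28166 + (-2 - 5088))/(-165 + (49 + 22)) = (-28166 - 5090)/(-165 + 71) = -33256/(-94) = -33256*(-1/94) = 16628/47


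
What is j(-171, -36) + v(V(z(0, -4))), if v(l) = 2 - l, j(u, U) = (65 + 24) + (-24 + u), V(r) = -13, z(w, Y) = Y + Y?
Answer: -91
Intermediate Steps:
z(w, Y) = 2*Y
j(u, U) = 65 + u (j(u, U) = 89 + (-24 + u) = 65 + u)
j(-171, -36) + v(V(z(0, -4))) = (65 - 171) + (2 - 1*(-13)) = -106 + (2 + 13) = -106 + 15 = -91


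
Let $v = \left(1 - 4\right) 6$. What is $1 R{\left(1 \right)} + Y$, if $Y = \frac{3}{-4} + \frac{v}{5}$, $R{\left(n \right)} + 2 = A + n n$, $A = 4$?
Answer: $- \frac{27}{20} \approx -1.35$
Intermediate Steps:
$v = -18$ ($v = \left(-3\right) 6 = -18$)
$R{\left(n \right)} = 2 + n^{2}$ ($R{\left(n \right)} = -2 + \left(4 + n n\right) = -2 + \left(4 + n^{2}\right) = 2 + n^{2}$)
$Y = - \frac{87}{20}$ ($Y = \frac{3}{-4} - \frac{18}{5} = 3 \left(- \frac{1}{4}\right) - \frac{18}{5} = - \frac{3}{4} - \frac{18}{5} = - \frac{87}{20} \approx -4.35$)
$1 R{\left(1 \right)} + Y = 1 \left(2 + 1^{2}\right) - \frac{87}{20} = 1 \left(2 + 1\right) - \frac{87}{20} = 1 \cdot 3 - \frac{87}{20} = 3 - \frac{87}{20} = - \frac{27}{20}$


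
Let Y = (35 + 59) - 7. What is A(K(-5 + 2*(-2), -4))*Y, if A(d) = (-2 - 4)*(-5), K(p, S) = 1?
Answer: 2610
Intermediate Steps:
Y = 87 (Y = 94 - 7 = 87)
A(d) = 30 (A(d) = -6*(-5) = 30)
A(K(-5 + 2*(-2), -4))*Y = 30*87 = 2610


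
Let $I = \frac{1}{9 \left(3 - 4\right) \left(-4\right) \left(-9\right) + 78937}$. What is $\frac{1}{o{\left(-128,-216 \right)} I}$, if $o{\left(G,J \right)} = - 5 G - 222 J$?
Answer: $\frac{78613}{48592} \approx 1.6178$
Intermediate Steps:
$o{\left(G,J \right)} = - 222 J - 5 G$
$I = \frac{1}{78613}$ ($I = \frac{1}{9 \left(\left(-1\right) \left(-4\right)\right) \left(-9\right) + 78937} = \frac{1}{9 \cdot 4 \left(-9\right) + 78937} = \frac{1}{36 \left(-9\right) + 78937} = \frac{1}{-324 + 78937} = \frac{1}{78613} \approx 1.2721 \cdot 10^{-5}$)
$\frac{1}{o{\left(-128,-216 \right)} I} = \frac{\frac{1}{\frac{1}{78613}}}{\left(-222\right) \left(-216\right) - -640} = \frac{1}{47952 + 640} \cdot 78613 = \frac{1}{48592} \cdot 78613 = \frac{78613}{48592}$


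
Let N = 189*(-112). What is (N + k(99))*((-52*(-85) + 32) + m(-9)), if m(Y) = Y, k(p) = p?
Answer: -93609567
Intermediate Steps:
N = -21168
(N + k(99))*((-52*(-85) + 32) + m(-9)) = (-21168 + 99)*((-52*(-85) + 32) - 9) = -21069*((4420 + 32) - 9) = -21069*(4452 - 9) = -21069*4443 = -93609567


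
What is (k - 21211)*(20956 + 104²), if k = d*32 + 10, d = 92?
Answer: -580061404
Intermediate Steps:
k = 2954 (k = 92*32 + 10 = 2944 + 10 = 2954)
(k - 21211)*(20956 + 104²) = (2954 - 21211)*(20956 + 104²) = -18257*(20956 + 10816) = -18257*31772 = -580061404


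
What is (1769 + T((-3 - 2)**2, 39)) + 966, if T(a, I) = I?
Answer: 2774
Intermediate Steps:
(1769 + T((-3 - 2)**2, 39)) + 966 = (1769 + 39) + 966 = 1808 + 966 = 2774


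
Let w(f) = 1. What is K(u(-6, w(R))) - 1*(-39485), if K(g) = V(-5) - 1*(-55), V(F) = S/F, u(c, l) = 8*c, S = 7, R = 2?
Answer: 197693/5 ≈ 39539.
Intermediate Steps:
V(F) = 7/F
K(g) = 268/5 (K(g) = 7/(-5) - 1*(-55) = 7*(-⅕) + 55 = -7/5 + 55 = 268/5)
K(u(-6, w(R))) - 1*(-39485) = 268/5 - 1*(-39485) = 268/5 + 39485 = 197693/5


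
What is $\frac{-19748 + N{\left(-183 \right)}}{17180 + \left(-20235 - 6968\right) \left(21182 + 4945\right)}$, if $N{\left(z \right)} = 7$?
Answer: $\frac{19741}{710715601} \approx 2.7776 \cdot 10^{-5}$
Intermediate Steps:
$\frac{-19748 + N{\left(-183 \right)}}{17180 + \left(-20235 - 6968\right) \left(21182 + 4945\right)} = \frac{-19748 + 7}{17180 + \left(-20235 - 6968\right) \left(21182 + 4945\right)} = - \frac{19741}{17180 - 710732781} = - \frac{19741}{-710715601} = \left(-19741\right) \left(- \frac{1}{710715601}\right) = \frac{19741}{710715601}$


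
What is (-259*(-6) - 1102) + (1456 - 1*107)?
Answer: 1801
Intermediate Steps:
(-259*(-6) - 1102) + (1456 - 1*107) = (1554 - 1102) + (1456 - 107) = 452 + 1349 = 1801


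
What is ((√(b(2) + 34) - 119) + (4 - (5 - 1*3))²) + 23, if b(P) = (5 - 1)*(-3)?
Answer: -92 + √22 ≈ -87.310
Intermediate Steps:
b(P) = -12 (b(P) = 4*(-3) = -12)
((√(b(2) + 34) - 119) + (4 - (5 - 1*3))²) + 23 = ((√(-12 + 34) - 119) + (4 - (5 - 1*3))²) + 23 = ((√22 - 119) + (4 - (5 - 3))²) + 23 = ((-119 + √22) + (4 - 1*2)²) + 23 = ((-119 + √22) + (4 - 2)²) + 23 = ((-119 + √22) + 2²) + 23 = ((-119 + √22) + 4) + 23 = (-115 + √22) + 23 = -92 + √22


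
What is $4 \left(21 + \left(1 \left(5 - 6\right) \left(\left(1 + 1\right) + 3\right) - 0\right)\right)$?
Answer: $64$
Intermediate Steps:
$4 \left(21 + \left(1 \left(5 - 6\right) \left(\left(1 + 1\right) + 3\right) - 0\right)\right) = 4 \left(21 + \left(1 \left(5 - 6\right) \left(2 + 3\right) + 0\right)\right) = 4 \left(21 + \left(1 \left(-1\right) 5 + 0\right)\right) = 4 \left(21 + \left(\left(-1\right) 5 + 0\right)\right) = 4 \left(21 + \left(-5 + 0\right)\right) = 4 \left(21 - 5\right) = 4 \cdot 16 = 64$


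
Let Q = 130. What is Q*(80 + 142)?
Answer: 28860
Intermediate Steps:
Q*(80 + 142) = 130*(80 + 142) = 130*222 = 28860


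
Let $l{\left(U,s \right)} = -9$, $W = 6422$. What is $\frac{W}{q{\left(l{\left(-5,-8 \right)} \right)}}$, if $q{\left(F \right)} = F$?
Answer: $- \frac{6422}{9} \approx -713.56$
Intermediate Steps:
$\frac{W}{q{\left(l{\left(-5,-8 \right)} \right)}} = \frac{6422}{-9} = 6422 \left(- \frac{1}{9}\right) = - \frac{6422}{9}$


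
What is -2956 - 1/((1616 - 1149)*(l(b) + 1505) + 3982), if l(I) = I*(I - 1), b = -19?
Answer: -2613922813/884277 ≈ -2956.0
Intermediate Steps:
l(I) = I*(-1 + I)
-2956 - 1/((1616 - 1149)*(l(b) + 1505) + 3982) = -2956 - 1/((1616 - 1149)*(-19*(-1 - 19) + 1505) + 3982) = -2956 - 1/(467*(-19*(-20) + 1505) + 3982) = -2956 - 1/(467*(380 + 1505) + 3982) = -2956 - 1/(467*1885 + 3982) = -2956 - 1/(880295 + 3982) = -2956 - 1/884277 = -2613922813/884277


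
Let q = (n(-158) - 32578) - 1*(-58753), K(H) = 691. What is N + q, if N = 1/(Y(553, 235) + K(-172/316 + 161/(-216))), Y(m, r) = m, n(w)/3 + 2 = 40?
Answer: 32703517/1244 ≈ 26289.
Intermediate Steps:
n(w) = 114 (n(w) = -6 + 3*40 = -6 + 120 = 114)
N = 1/1244 (N = 1/(553 + 691) = 1/1244 ≈ 0.00080386)
q = 26289 (q = (114 - 32578) - 1*(-58753) = -32464 + 58753 = 26289)
N + q = 1/1244 + 26289 = 32703517/1244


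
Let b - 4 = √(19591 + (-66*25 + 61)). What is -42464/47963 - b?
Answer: -234316/47963 - √18002 ≈ -139.06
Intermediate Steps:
b = 4 + √18002 (b = 4 + √(19591 + (-66*25 + 61)) = 4 + √(19591 + (-1650 + 61)) = 4 + √(19591 - 1589) = 4 + √18002 ≈ 138.17)
-42464/47963 - b = -42464/47963 - (4 + √18002) = -42464/47963 + (-4 - √18002) = -234316/47963 - √18002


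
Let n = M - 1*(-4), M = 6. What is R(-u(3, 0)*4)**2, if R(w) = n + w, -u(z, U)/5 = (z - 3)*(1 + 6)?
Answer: 100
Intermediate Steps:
n = 10 (n = 6 - 1*(-4) = 6 + 4 = 10)
u(z, U) = 105 - 35*z (u(z, U) = -5*(z - 3)*(1 + 6) = -5*(-3 + z)*7 = -5*(-21 + 7*z) = 105 - 35*z)
R(w) = 10 + w
R(-u(3, 0)*4)**2 = (10 - (105 - 35*3)*4)**2 = (10 - (105 - 105)*4)**2 = (10 - 1*0*4)**2 = (10 + 0*4)**2 = (10 + 0)**2 = 10**2 = 100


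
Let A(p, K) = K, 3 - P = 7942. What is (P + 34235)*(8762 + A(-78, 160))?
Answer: 234612912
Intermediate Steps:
P = -7939 (P = 3 - 1*7942 = 3 - 7942 = -7939)
(P + 34235)*(8762 + A(-78, 160)) = (-7939 + 34235)*(8762 + 160) = 26296*8922 = 234612912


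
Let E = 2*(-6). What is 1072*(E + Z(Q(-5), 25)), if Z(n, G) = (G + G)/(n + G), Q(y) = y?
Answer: -10184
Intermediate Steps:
E = -12
Z(n, G) = 2*G/(G + n) (Z(n, G) = (2*G)/(G + n) = 2*G/(G + n))
1072*(E + Z(Q(-5), 25)) = 1072*(-12 + 2*25/(25 - 5)) = 1072*(-12 + 2*25/20) = 1072*(-12 + 2*25*(1/20)) = 1072*(-12 + 5/2) = 1072*(-19/2) = -10184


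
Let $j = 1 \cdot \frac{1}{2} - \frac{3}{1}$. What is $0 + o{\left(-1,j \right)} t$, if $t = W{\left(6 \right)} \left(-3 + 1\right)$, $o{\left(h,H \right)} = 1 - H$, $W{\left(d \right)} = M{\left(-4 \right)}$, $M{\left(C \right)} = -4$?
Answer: $28$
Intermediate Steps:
$W{\left(d \right)} = -4$
$j = - \frac{5}{2}$ ($j = 1 \cdot \frac{1}{2} - 3 = \frac{1}{2} - 3 = - \frac{5}{2} \approx -2.5$)
$t = 8$ ($t = - 4 \left(-3 + 1\right) = \left(-4\right) \left(-2\right) = 8$)
$0 + o{\left(-1,j \right)} t = 0 + \left(1 - - \frac{5}{2}\right) 8 = 0 + \left(1 + \frac{5}{2}\right) 8 = 0 + \frac{7}{2} \cdot 8 = 0 + 28 = 28$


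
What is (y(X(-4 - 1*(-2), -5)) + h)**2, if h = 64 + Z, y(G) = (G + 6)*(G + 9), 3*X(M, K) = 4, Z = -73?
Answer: 361201/81 ≈ 4459.3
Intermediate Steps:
X(M, K) = 4/3 (X(M, K) = (1/3)*4 = 4/3)
y(G) = (6 + G)*(9 + G)
h = -9 (h = 64 - 73 = -9)
(y(X(-4 - 1*(-2), -5)) + h)**2 = ((54 + (4/3)**2 + 15*(4/3)) - 9)**2 = ((54 + 16/9 + 20) - 9)**2 = (682/9 - 9)**2 = (601/9)**2 = 361201/81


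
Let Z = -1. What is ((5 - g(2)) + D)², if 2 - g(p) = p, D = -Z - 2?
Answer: 16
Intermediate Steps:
D = -1 (D = -1*(-1) - 2 = 1 - 2 = -1)
g(p) = 2 - p
((5 - g(2)) + D)² = ((5 - (2 - 1*2)) - 1)² = ((5 - (2 - 2)) - 1)² = ((5 - 1*0) - 1)² = ((5 + 0) - 1)² = (5 - 1)² = 4² = 16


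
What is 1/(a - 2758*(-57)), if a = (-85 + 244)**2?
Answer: 1/182487 ≈ 5.4798e-6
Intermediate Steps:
a = 25281 (a = 159**2 = 25281)
1/(a - 2758*(-57)) = 1/(25281 - 2758*(-57)) = 1/(25281 + 157206) = 1/182487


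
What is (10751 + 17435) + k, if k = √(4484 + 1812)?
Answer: 28186 + 2*√1574 ≈ 28265.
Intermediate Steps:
k = 2*√1574 (k = √6296 = 2*√1574 ≈ 79.347)
(10751 + 17435) + k = (10751 + 17435) + 2*√1574 = 28186 + 2*√1574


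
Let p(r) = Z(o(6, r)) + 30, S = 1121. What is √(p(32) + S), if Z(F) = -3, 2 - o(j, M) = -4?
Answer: 2*√287 ≈ 33.882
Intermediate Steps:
o(j, M) = 6 (o(j, M) = 2 - 1*(-4) = 2 + 4 = 6)
p(r) = 27 (p(r) = -3 + 30 = 27)
√(p(32) + S) = √(27 + 1121) = √1148 = 2*√287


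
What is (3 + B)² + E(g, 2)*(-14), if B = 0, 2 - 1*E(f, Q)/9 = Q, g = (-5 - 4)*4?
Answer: 9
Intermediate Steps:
g = -36 (g = -9*4 = -36)
E(f, Q) = 18 - 9*Q
(3 + B)² + E(g, 2)*(-14) = (3 + 0)² + (18 - 9*2)*(-14) = 3² + (18 - 18)*(-14) = 9 + 0*(-14) = 9 + 0 = 9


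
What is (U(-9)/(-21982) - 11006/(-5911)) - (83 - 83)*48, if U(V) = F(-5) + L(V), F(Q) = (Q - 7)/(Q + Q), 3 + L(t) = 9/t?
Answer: 604876107/324839005 ≈ 1.8621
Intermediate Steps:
L(t) = -3 + 9/t
F(Q) = (-7 + Q)/(2*Q) (F(Q) = (-7 + Q)/((2*Q)) = (-7 + Q)*(1/(2*Q)) = (-7 + Q)/(2*Q))
U(V) = -9/5 + 9/V (U(V) = (1/2)*(-7 - 5)/(-5) + (-3 + 9/V) = (1/2)*(-1/5)*(-12) + (-3 + 9/V) = 6/5 + (-3 + 9/V) = -9/5 + 9/V)
(U(-9)/(-21982) - 11006/(-5911)) - (83 - 83)*48 = ((-9/5 + 9/(-9))/(-21982) - 11006/(-5911)) - (83 - 83)*48 = ((-9/5 + 9*(-1/9))*(-1/21982) - 11006*(-1/5911)) - 0*48 = ((-9/5 - 1)*(-1/21982) + 11006/5911) - 1*0 = (-14/5*(-1/21982) + 11006/5911) + 0 = (7/54955 + 11006/5911) + 0 = 604876107/324839005 + 0 = 604876107/324839005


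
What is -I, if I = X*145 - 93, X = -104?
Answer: 15173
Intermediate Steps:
I = -15173 (I = -104*145 - 93 = -15080 - 93 = -15173)
-I = -1*(-15173) = 15173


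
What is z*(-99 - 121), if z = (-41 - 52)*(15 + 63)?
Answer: 1595880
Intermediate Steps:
z = -7254 (z = -93*78 = -7254)
z*(-99 - 121) = -7254*(-99 - 121) = -7254*(-220) = 1595880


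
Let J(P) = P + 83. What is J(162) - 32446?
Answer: -32201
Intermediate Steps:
J(P) = 83 + P
J(162) - 32446 = (83 + 162) - 32446 = 245 - 32446 = -32201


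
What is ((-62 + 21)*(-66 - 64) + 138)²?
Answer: 29899024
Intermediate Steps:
((-62 + 21)*(-66 - 64) + 138)² = (-41*(-130) + 138)² = (5330 + 138)² = 5468² = 29899024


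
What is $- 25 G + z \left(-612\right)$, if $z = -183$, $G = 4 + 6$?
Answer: $111746$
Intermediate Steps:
$G = 10$
$- 25 G + z \left(-612\right) = \left(-25\right) 10 - -111996 = -250 + 111996 = 111746$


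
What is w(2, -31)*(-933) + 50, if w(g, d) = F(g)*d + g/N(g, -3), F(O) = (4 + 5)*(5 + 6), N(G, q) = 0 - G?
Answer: 2864360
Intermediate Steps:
N(G, q) = -G
F(O) = 99 (F(O) = 9*11 = 99)
w(g, d) = -1 + 99*d (w(g, d) = 99*d + g/((-g)) = 99*d + g*(-1/g) = 99*d - 1 = -1 + 99*d)
w(2, -31)*(-933) + 50 = (-1 + 99*(-31))*(-933) + 50 = (-1 - 3069)*(-933) + 50 = -3070*(-933) + 50 = 2864310 + 50 = 2864360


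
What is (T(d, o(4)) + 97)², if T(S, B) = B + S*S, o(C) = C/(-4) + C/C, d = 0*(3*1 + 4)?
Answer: 9409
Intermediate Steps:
d = 0 (d = 0*(3 + 4) = 0*7 = 0)
o(C) = 1 - C/4 (o(C) = C*(-¼) + 1 = -C/4 + 1 = 1 - C/4)
T(S, B) = B + S²
(T(d, o(4)) + 97)² = (((1 - ¼*4) + 0²) + 97)² = (((1 - 1) + 0) + 97)² = ((0 + 0) + 97)² = (0 + 97)² = 97² = 9409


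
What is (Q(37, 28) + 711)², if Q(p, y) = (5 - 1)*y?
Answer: 677329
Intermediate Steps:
Q(p, y) = 4*y
(Q(37, 28) + 711)² = (4*28 + 711)² = (112 + 711)² = 823² = 677329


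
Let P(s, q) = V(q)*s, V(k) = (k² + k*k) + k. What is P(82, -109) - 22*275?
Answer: 1933496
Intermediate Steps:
V(k) = k + 2*k² (V(k) = (k² + k²) + k = 2*k² + k = k + 2*k²)
P(s, q) = q*s*(1 + 2*q) (P(s, q) = (q*(1 + 2*q))*s = q*s*(1 + 2*q))
P(82, -109) - 22*275 = -109*82*(1 + 2*(-109)) - 22*275 = -109*82*(1 - 218) - 6050 = -109*82*(-217) - 6050 = 1939546 - 6050 = 1933496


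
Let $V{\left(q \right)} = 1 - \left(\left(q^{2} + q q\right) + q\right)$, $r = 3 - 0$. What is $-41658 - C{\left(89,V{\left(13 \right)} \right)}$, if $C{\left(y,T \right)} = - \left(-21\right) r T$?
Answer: $-19608$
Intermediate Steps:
$r = 3$ ($r = 3 + 0 = 3$)
$V{\left(q \right)} = 1 - q - 2 q^{2}$ ($V{\left(q \right)} = 1 - \left(\left(q^{2} + q^{2}\right) + q\right) = 1 - \left(2 q^{2} + q\right) = 1 - \left(q + 2 q^{2}\right) = 1 - q - 2 q^{2}$)
$C{\left(y,T \right)} = 63 T$ ($C{\left(y,T \right)} = - \left(-21\right) 3 T = - \left(-63\right) T = 63 T$)
$-41658 - C{\left(89,V{\left(13 \right)} \right)} = -41658 - 63 \left(1 - 13 - 2 \cdot 13^{2}\right) = -41658 - 63 \left(1 - 13 - 338\right) = -41658 - 63 \left(-350\right) = -41658 - -22050 = -41658 + 22050 = -19608$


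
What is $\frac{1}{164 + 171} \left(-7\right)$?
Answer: $- \frac{7}{335} \approx -0.020896$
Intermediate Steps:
$\frac{1}{164 + 171} \left(-7\right) = \frac{1}{335} \left(-7\right) = - \frac{7}{335}$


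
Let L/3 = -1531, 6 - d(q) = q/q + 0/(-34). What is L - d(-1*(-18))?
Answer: -4598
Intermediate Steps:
d(q) = 5 (d(q) = 6 - (q/q + 0/(-34)) = 6 - (1 + 0*(-1/34)) = 6 - (1 + 0) = 6 - 1*1 = 6 - 1 = 5)
L = -4593 (L = 3*(-1531) = -4593)
L - d(-1*(-18)) = -4593 - 1*5 = -4593 - 5 = -4598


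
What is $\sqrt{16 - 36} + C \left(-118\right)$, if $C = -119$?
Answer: $14042 + 2 i \sqrt{5} \approx 14042.0 + 4.4721 i$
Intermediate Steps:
$\sqrt{16 - 36} + C \left(-118\right) = \sqrt{16 - 36} - -14042 = \sqrt{-20} + 14042 = 2 i \sqrt{5} + 14042 = 14042 + 2 i \sqrt{5}$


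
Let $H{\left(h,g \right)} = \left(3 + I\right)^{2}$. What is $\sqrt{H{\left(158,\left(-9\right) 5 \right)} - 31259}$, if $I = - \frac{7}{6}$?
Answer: $\frac{i \sqrt{1125203}}{6} \approx 176.79 i$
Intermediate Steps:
$I = - \frac{7}{6}$ ($I = \left(-7\right) \frac{1}{6} = - \frac{7}{6} \approx -1.1667$)
$H{\left(h,g \right)} = \frac{121}{36}$ ($H{\left(h,g \right)} = \left(3 - \frac{7}{6}\right)^{2} = \left(\frac{11}{6}\right)^{2} = \frac{121}{36}$)
$\sqrt{H{\left(158,\left(-9\right) 5 \right)} - 31259} = \sqrt{\frac{121}{36} - 31259} = \sqrt{- \frac{1125203}{36}} = \frac{i \sqrt{1125203}}{6}$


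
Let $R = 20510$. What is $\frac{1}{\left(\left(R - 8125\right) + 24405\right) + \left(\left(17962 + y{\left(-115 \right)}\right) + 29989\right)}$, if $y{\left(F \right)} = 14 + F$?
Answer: $\frac{1}{84640} \approx 1.1815 \cdot 10^{-5}$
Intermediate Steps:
$\frac{1}{\left(\left(R - 8125\right) + 24405\right) + \left(\left(17962 + y{\left(-115 \right)}\right) + 29989\right)} = \frac{1}{\left(\left(20510 - 8125\right) + 24405\right) + \left(\left(17962 + \left(14 - 115\right)\right) + 29989\right)} = \frac{1}{\left(12385 + 24405\right) + \left(\left(17962 - 101\right) + 29989\right)} = \frac{1}{36790 + \left(17861 + 29989\right)} = \frac{1}{36790 + 47850} = \frac{1}{84640}$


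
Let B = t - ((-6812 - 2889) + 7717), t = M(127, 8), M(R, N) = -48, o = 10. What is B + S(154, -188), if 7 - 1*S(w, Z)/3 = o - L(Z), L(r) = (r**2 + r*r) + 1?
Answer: 213994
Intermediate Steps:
L(r) = 1 + 2*r**2 (L(r) = (r**2 + r**2) + 1 = 2*r**2 + 1 = 1 + 2*r**2)
t = -48
S(w, Z) = -6 + 6*Z**2 (S(w, Z) = 21 - 3*(10 - (1 + 2*Z**2)) = 21 - 3*(10 + (-1 - 2*Z**2)) = 21 - 3*(9 - 2*Z**2) = 21 + (-27 + 6*Z**2) = -6 + 6*Z**2)
B = 1936 (B = -48 - ((-6812 - 2889) + 7717) = -48 - (-9701 + 7717) = -48 - 1*(-1984) = -48 + 1984 = 1936)
B + S(154, -188) = 1936 + (-6 + 6*(-188)**2) = 1936 + (-6 + 6*35344) = 1936 + (-6 + 212064) = 1936 + 212058 = 213994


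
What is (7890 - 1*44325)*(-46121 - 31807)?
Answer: 2839306680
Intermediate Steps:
(7890 - 1*44325)*(-46121 - 31807) = (7890 - 44325)*(-77928) = -36435*(-77928) = 2839306680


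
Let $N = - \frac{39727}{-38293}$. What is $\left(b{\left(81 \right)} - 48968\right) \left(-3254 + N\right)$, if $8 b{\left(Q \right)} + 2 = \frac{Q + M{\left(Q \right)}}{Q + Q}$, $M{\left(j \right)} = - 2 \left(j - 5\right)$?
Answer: $\frac{7905303110226485}{49627728} \approx 1.5929 \cdot 10^{8}$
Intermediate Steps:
$N = \frac{39727}{38293}$ ($N = \left(-39727\right) \left(- \frac{1}{38293}\right) = \frac{39727}{38293} \approx 1.0374$)
$M{\left(j \right)} = 10 - 2 j$ ($M{\left(j \right)} = - 2 \left(-5 + j\right) = 10 - 2 j$)
$b{\left(Q \right)} = - \frac{1}{4} + \frac{10 - Q}{16 Q}$ ($b{\left(Q \right)} = - \frac{1}{4} + \frac{\left(Q - \left(-10 + 2 Q\right)\right) \frac{1}{Q + Q}}{8} = - \frac{1}{4} + \frac{\left(10 - Q\right) \frac{1}{2 Q}}{8} = - \frac{1}{4} + \frac{\frac{1}{2} \frac{1}{Q} \left(10 - Q\right)}{8} = - \frac{1}{4} + \frac{10 - Q}{16 Q}$)
$\left(b{\left(81 \right)} - 48968\right) \left(-3254 + N\right) = \left(\frac{5 \left(2 - 81\right)}{16 \cdot 81} - 48968\right) \left(-3254 + \frac{39727}{38293}\right) = \left(\frac{5}{16} \cdot \frac{1}{81} \left(2 - 81\right) - 48968\right) \left(- \frac{124565695}{38293}\right) = \left(\frac{5}{16} \cdot \frac{1}{81} \left(-79\right) - 48968\right) \left(- \frac{124565695}{38293}\right) = \left(- \frac{395}{1296} - 48968\right) \left(- \frac{124565695}{38293}\right) = \left(- \frac{63462923}{1296}\right) \left(- \frac{124565695}{38293}\right) = \frac{7905303110226485}{49627728}$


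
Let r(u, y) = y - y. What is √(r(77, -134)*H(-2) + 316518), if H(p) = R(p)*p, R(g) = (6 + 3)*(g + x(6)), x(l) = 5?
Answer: √316518 ≈ 562.60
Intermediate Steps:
r(u, y) = 0
R(g) = 45 + 9*g (R(g) = (6 + 3)*(g + 5) = 9*(5 + g) = 45 + 9*g)
H(p) = p*(45 + 9*p) (H(p) = (45 + 9*p)*p = p*(45 + 9*p))
√(r(77, -134)*H(-2) + 316518) = √(0*(9*(-2)*(5 - 2)) + 316518) = √(0*(9*(-2)*3) + 316518) = √(0*(-54) + 316518) = √(0 + 316518) = √316518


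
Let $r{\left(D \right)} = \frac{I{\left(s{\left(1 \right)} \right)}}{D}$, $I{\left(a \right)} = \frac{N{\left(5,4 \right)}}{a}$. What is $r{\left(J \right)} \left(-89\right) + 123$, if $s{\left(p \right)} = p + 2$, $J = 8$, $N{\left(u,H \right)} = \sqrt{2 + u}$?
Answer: $123 - \frac{89 \sqrt{7}}{24} \approx 113.19$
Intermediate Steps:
$s{\left(p \right)} = 2 + p$
$I{\left(a \right)} = \frac{\sqrt{7}}{a}$ ($I{\left(a \right)} = \frac{\sqrt{2 + 5}}{a} = \frac{\sqrt{7}}{a}$)
$r{\left(D \right)} = \frac{\sqrt{7}}{3 D}$ ($r{\left(D \right)} = \frac{\sqrt{7} \frac{1}{2 + 1}}{D} = \frac{\sqrt{7} \cdot \frac{1}{3}}{D} = \frac{\frac{1}{3} \sqrt{7}}{D} = \frac{\sqrt{7}}{3 D}$)
$r{\left(J \right)} \left(-89\right) + 123 = \frac{\sqrt{7}}{3 \cdot 8} \left(-89\right) + 123 = \frac{1}{3} \sqrt{7} \cdot \frac{1}{8} \left(-89\right) + 123 = \frac{\sqrt{7}}{24} \left(-89\right) + 123 = - \frac{89 \sqrt{7}}{24} + 123 = 123 - \frac{89 \sqrt{7}}{24}$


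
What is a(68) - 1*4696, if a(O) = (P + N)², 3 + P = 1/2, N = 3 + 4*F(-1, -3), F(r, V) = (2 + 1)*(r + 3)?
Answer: -16383/4 ≈ -4095.8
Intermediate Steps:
F(r, V) = 9 + 3*r (F(r, V) = 3*(3 + r) = 9 + 3*r)
N = 27 (N = 3 + 4*(9 + 3*(-1)) = 3 + 4*(9 - 3) = 3 + 4*6 = 3 + 24 = 27)
P = -5/2 (P = -3 + 1/2 = -3 + ½ = -5/2 ≈ -2.5000)
a(O) = 2401/4 (a(O) = (-5/2 + 27)² = (49/2)² = 2401/4)
a(68) - 1*4696 = 2401/4 - 1*4696 = 2401/4 - 4696 = -16383/4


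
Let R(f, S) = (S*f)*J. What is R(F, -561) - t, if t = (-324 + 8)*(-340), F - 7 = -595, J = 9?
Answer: 2861372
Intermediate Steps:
F = -588 (F = 7 - 595 = -588)
R(f, S) = 9*S*f (R(f, S) = (S*f)*9 = 9*S*f)
t = 107440 (t = -316*(-340) = 107440)
R(F, -561) - t = 9*(-561)*(-588) - 1*107440 = 2968812 - 107440 = 2861372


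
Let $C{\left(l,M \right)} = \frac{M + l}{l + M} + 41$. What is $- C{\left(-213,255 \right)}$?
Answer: $-42$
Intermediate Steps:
$C{\left(l,M \right)} = 42$ ($C{\left(l,M \right)} = \frac{M + l}{M + l} + 41 = 1 + 41 = 42$)
$- C{\left(-213,255 \right)} = \left(-1\right) 42 = -42$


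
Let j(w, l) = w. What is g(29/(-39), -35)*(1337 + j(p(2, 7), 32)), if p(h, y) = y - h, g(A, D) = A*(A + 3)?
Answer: -3424784/1521 ≈ -2251.7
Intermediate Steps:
g(A, D) = A*(3 + A)
g(29/(-39), -35)*(1337 + j(p(2, 7), 32)) = ((29/(-39))*(3 + 29/(-39)))*(1337 + (7 - 1*2)) = ((29*(-1/39))*(3 + 29*(-1/39)))*(1337 + (7 - 2)) = (-29*(3 - 29/39)/39)*(1337 + 5) = -29/39*88/39*1342 = -2552/1521*1342 = -3424784/1521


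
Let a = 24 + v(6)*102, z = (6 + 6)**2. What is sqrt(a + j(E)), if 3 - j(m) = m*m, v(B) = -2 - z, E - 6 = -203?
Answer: I*sqrt(53674) ≈ 231.68*I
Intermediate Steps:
E = -197 (E = 6 - 203 = -197)
z = 144 (z = 12**2 = 144)
v(B) = -146 (v(B) = -2 - 1*144 = -2 - 144 = -146)
j(m) = 3 - m**2 (j(m) = 3 - m*m = 3 - m**2)
a = -14868 (a = 24 - 146*102 = 24 - 14892 = -14868)
sqrt(a + j(E)) = sqrt(-14868 + (3 - 1*(-197)**2)) = sqrt(-14868 + (3 - 1*38809)) = sqrt(-14868 + (3 - 38809)) = sqrt(-14868 - 38806) = sqrt(-53674) = I*sqrt(53674)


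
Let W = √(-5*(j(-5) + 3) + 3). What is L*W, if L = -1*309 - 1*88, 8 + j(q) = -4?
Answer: -1588*√3 ≈ -2750.5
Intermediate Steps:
j(q) = -12 (j(q) = -8 - 4 = -12)
L = -397 (L = -309 - 88 = -397)
W = 4*√3 (W = √(-5*(-12 + 3) + 3) = √(-5*(-9) + 3) = √(45 + 3) = √48 = 4*√3 ≈ 6.9282)
L*W = -1588*√3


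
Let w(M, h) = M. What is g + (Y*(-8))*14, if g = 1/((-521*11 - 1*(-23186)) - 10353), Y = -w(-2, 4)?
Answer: -1590847/7102 ≈ -224.00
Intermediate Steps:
Y = 2 (Y = -1*(-2) = 2)
g = 1/7102 (g = 1/((-5731 + 23186) - 10353) = 1/(17455 - 10353) = 1/7102 ≈ 0.00014081)
g + (Y*(-8))*14 = 1/7102 + (2*(-8))*14 = 1/7102 - 16*14 = 1/7102 - 224 = -1590847/7102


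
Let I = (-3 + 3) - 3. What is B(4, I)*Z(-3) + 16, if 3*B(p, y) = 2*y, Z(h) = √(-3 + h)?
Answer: 16 - 2*I*√6 ≈ 16.0 - 4.899*I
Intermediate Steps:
I = -3 (I = 0 - 3 = -3)
B(p, y) = 2*y/3 (B(p, y) = (2*y)/3 = 2*y/3)
B(4, I)*Z(-3) + 16 = ((⅔)*(-3))*√(-3 - 3) + 16 = -2*I*√6 + 16 = 16 - 2*I*√6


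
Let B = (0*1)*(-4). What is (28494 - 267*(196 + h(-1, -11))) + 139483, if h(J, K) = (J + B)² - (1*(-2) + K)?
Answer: 111907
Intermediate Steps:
B = 0 (B = 0*(-4) = 0)
h(J, K) = 2 + J² - K (h(J, K) = (J + 0)² - (1*(-2) + K) = J² - (-2 + K) = J² + (2 - K) = 2 + J² - K)
(28494 - 267*(196 + h(-1, -11))) + 139483 = (28494 - 267*(196 + (2 + (-1)² - 1*(-11)))) + 139483 = (28494 - 267*(196 + (2 + 1 + 11))) + 139483 = (28494 - 267*(196 + 14)) + 139483 = (28494 - 267*210) + 139483 = (28494 - 56070) + 139483 = -27576 + 139483 = 111907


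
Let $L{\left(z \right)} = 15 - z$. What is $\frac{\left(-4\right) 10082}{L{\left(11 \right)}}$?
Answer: $-10082$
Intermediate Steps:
$\frac{\left(-4\right) 10082}{L{\left(11 \right)}} = \frac{\left(-4\right) 10082}{15 - 11} = - \frac{40328}{15 - 11} = - \frac{40328}{4} = \left(-40328\right) \frac{1}{4} = -10082$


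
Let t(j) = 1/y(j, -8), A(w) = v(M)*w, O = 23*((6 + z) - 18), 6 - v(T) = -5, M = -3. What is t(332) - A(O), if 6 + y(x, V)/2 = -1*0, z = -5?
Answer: 51611/12 ≈ 4300.9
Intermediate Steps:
v(T) = 11 (v(T) = 6 - 1*(-5) = 6 + 5 = 11)
O = -391 (O = 23*((6 - 5) - 18) = 23*(1 - 18) = 23*(-17) = -391)
A(w) = 11*w
y(x, V) = -12 (y(x, V) = -12 + 2*(-1*0) = -12 + 2*0 = -12 + 0 = -12)
t(j) = -1/12 (t(j) = 1/(-12) = -1/12)
t(332) - A(O) = -1/12 - 11*(-391) = -1/12 - 1*(-4301) = -1/12 + 4301 = 51611/12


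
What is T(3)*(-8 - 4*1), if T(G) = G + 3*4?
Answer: -180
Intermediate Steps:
T(G) = 12 + G (T(G) = G + 12 = 12 + G)
T(3)*(-8 - 4*1) = (12 + 3)*(-8 - 4*1) = 15*(-8 - 4) = 15*(-12) = -180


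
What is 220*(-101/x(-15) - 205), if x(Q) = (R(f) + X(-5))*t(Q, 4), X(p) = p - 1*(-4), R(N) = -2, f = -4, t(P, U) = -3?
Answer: -428120/9 ≈ -47569.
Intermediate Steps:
X(p) = 4 + p (X(p) = p + 4 = 4 + p)
x(Q) = 9 (x(Q) = (-2 + (4 - 5))*(-3) = (-2 - 1)*(-3) = -3*(-3) = 9)
220*(-101/x(-15) - 205) = 220*(-101/9 - 205) = 220*(-1946/9) = -428120/9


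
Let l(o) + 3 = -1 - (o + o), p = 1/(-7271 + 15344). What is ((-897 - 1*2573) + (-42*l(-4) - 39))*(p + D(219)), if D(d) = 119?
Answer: -3532449776/8073 ≈ -4.3756e+5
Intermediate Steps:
p = 1/8073 ≈ 0.00012387
l(o) = -4 - 2*o (l(o) = -3 + (-1 - (o + o)) = -3 + (-1 - 2*o) = -4 - 2*o)
((-897 - 1*2573) + (-42*l(-4) - 39))*(p + D(219)) = ((-897 - 1*2573) + (-42*(-4 - 2*(-4)) - 39))*(1/8073 + 119) = ((-897 - 2573) + (-42*(-4 + 8) - 39))*(960688/8073) = (-3470 + (-42*4 - 39))*(960688/8073) = (-3470 + (-168 - 39))*(960688/8073) = (-3470 - 207)*(960688/8073) = -3677*960688/8073 = -3532449776/8073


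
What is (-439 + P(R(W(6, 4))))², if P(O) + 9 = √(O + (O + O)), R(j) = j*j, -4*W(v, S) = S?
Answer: (448 - √3)² ≈ 1.9916e+5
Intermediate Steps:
W(v, S) = -S/4
R(j) = j²
P(O) = -9 + √3*√O (P(O) = -9 + √(O + (O + O)) = -9 + √(O + 2*O) = -9 + √(3*O) = -9 + √3*√O)
(-439 + P(R(W(6, 4))))² = (-439 + (-9 + √3*√((-¼*4)²)))² = (-439 + (-9 + √3*√((-1)²)))² = (-439 + (-9 + √3*√1))² = (-439 + (-9 + √3*1))² = (-439 + (-9 + √3))² = (-448 + √3)²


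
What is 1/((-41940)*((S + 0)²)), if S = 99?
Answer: -1/411053940 ≈ -2.4328e-9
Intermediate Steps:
1/((-41940)*((S + 0)²)) = 1/((-41940)*((99 + 0)²)) = -1/(41940*(99²)) = -1/41940/9801 = -1/41940*1/9801 = -1/411053940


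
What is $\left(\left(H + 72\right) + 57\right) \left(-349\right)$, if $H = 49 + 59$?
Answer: $-82713$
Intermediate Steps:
$H = 108$
$\left(\left(H + 72\right) + 57\right) \left(-349\right) = \left(\left(108 + 72\right) + 57\right) \left(-349\right) = \left(180 + 57\right) \left(-349\right) = 237 \left(-349\right) = -82713$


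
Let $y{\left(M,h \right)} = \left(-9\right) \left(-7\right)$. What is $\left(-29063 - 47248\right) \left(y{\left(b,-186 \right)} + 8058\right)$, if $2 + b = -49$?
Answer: $-619721631$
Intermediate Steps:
$b = -51$ ($b = -2 - 49 = -51$)
$y{\left(M,h \right)} = 63$
$\left(-29063 - 47248\right) \left(y{\left(b,-186 \right)} + 8058\right) = \left(-29063 - 47248\right) \left(63 + 8058\right) = \left(-76311\right) 8121 = -619721631$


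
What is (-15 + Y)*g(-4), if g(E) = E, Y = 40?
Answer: -100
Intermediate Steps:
(-15 + Y)*g(-4) = (-15 + 40)*(-4) = 25*(-4) = -100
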